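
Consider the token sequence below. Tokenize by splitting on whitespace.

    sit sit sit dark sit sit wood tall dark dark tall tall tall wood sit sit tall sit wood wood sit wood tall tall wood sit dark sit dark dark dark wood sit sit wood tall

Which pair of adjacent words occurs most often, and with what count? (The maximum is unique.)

"sit sit", 5 times

Bigram frequencies (highest first):
  sit sit: 5
  sit wood: 4
  wood sit: 4
  sit dark: 3
  wood tall: 3
  dark dark: 3
  … (9 more, each ≤ 3)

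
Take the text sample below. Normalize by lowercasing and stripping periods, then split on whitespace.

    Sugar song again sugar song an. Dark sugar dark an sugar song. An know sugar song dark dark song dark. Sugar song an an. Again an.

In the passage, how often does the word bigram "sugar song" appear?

5

Scanning the 25 overlapping bigram windows for "sugar song":
  position 1–2: sugar song
  position 4–5: sugar song
  position 11–12: sugar song
  position 15–16: sugar song
  position 21–22: sugar song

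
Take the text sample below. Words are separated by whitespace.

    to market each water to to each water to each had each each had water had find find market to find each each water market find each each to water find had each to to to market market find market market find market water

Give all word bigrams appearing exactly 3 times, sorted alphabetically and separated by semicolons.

Bigram counts meeting the condition (exactly 3 times):
  each each: 3
  each water: 3
  find market: 3
  market find: 3
  to to: 3

each each; each water; find market; market find; to to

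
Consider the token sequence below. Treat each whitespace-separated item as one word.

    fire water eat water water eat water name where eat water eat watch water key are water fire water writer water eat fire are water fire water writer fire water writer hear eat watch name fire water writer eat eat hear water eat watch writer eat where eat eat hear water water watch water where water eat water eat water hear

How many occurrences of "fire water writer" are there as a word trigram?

Scanning the 59 overlapping trigram windows for "fire water writer":
  position 18–20: fire water writer
  position 26–28: fire water writer
  position 29–31: fire water writer
  position 36–38: fire water writer

4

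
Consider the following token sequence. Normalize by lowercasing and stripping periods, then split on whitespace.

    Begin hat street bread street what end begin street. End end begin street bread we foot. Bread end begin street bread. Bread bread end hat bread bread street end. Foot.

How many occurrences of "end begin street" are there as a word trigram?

Scanning the 28 overlapping trigram windows for "end begin street":
  position 7–9: end begin street
  position 11–13: end begin street
  position 18–20: end begin street

3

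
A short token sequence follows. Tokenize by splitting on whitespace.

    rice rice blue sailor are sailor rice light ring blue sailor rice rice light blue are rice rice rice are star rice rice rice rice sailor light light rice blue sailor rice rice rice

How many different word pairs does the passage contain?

34 tokens → 33 bigram windows in total.
Repeated bigrams (each contributes count−1 duplicates):
  rice rice: 9
  blue sailor: 3
  sailor rice: 3
  rice blue: 2
  rice light: 2
14 duplicate windows → 33 − 14 = 19 distinct.

19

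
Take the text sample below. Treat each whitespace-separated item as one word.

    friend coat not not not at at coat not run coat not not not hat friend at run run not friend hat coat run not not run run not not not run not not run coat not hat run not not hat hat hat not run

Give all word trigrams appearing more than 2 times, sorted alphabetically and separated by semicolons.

not not not; not not run; run not not

Trigram counts meeting the condition (more than 2 times):
  not not not: 3
  not not run: 3
  run not not: 4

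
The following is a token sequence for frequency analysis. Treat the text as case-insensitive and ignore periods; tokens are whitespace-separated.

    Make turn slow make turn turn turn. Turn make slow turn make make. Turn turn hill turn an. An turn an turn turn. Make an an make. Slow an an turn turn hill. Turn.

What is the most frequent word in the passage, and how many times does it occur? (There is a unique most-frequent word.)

"turn", 15 times

Unigram frequencies (highest first):
  turn: 15
  make: 7
  an: 7
  slow: 3
  hill: 2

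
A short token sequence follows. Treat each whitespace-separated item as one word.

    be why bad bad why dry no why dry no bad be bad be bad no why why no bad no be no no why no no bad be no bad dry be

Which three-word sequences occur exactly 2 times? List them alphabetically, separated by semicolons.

bad be bad; no bad be; why dry no

Trigram counts meeting the condition (exactly 2 times):
  bad be bad: 2
  no bad be: 2
  why dry no: 2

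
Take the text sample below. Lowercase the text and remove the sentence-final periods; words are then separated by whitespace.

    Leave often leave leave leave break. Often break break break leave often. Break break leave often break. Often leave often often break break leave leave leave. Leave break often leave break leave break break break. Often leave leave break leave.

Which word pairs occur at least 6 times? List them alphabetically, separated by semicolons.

break break; leave leave

Bigram counts meeting the condition (at least 6 times):
  break break: 6
  leave leave: 6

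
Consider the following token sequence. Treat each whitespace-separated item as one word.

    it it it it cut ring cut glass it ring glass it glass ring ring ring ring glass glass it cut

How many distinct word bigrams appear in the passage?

21 tokens → 20 bigram windows in total.
Repeated bigrams (each contributes count−1 duplicates):
  glass it: 3
  it it: 3
  ring ring: 3
  it cut: 2
  ring glass: 2
8 duplicate windows → 20 − 8 = 12 distinct.

12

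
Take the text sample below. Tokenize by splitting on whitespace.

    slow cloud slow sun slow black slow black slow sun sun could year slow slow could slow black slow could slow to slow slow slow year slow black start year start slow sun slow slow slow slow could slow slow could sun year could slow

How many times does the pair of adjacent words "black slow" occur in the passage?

3

Scanning the 44 overlapping bigram windows for "black slow":
  position 6–7: black slow
  position 8–9: black slow
  position 18–19: black slow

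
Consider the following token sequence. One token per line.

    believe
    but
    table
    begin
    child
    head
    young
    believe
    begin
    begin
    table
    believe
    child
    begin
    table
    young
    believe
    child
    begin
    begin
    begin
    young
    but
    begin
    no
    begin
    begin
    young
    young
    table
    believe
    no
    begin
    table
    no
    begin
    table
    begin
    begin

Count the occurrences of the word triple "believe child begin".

Scanning the 37 overlapping trigram windows for "believe child begin":
  position 12–14: believe child begin
  position 17–19: believe child begin

2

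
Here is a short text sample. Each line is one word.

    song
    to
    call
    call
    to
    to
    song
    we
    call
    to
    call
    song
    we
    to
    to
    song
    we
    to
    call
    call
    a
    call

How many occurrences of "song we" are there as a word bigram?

3

Scanning the 21 overlapping bigram windows for "song we":
  position 7–8: song we
  position 12–13: song we
  position 16–17: song we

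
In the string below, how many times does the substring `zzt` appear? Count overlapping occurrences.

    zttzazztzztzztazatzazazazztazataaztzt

4

Sliding a length-3 window over the 37 characters (35 positions):
  position 6–8: zzt
  position 9–11: zzt
  position 12–14: zzt
  position 25–27: zzt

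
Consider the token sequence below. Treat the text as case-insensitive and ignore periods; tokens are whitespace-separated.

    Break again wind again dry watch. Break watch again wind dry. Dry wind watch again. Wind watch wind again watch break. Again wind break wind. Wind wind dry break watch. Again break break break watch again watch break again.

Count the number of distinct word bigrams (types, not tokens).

20

39 tokens → 38 bigram windows in total.
Repeated bigrams (each contributes count−1 duplicates):
  again wind: 4
  watch again: 4
  break again: 3
  break watch: 3
  watch break: 3
  again watch: 2
  break break: 2
  wind again: 2
  … (3 more repeated)
18 duplicate windows → 38 − 18 = 20 distinct.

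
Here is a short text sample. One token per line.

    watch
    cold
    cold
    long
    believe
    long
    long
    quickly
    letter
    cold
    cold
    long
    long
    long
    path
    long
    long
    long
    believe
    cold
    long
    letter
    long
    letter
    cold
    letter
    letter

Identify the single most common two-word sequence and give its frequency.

"long long", 5 times

Bigram frequencies (highest first):
  long long: 5
  cold long: 3
  cold cold: 2
  long believe: 2
  letter cold: 2
  long letter: 2
  … (10 more, each ≤ 1)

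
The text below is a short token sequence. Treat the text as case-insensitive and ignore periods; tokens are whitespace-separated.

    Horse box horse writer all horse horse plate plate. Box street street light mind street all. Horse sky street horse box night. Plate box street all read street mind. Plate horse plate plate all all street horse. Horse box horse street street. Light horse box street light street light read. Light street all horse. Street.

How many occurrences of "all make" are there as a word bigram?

0

Scanning the 54 overlapping bigram windows for "all make":
  (none found)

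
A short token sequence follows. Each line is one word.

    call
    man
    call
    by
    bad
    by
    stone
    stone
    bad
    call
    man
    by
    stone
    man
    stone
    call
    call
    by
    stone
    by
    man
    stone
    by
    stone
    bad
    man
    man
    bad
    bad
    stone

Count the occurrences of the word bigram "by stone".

4

Scanning the 29 overlapping bigram windows for "by stone":
  position 6–7: by stone
  position 12–13: by stone
  position 18–19: by stone
  position 23–24: by stone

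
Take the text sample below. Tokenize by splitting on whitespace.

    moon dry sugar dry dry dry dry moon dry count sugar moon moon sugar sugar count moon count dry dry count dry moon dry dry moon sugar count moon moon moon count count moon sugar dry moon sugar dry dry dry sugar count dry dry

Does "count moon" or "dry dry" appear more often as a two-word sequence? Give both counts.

"dry dry" (8 vs 3)

"count moon": 3 occurrences
"dry dry": 8 occurrences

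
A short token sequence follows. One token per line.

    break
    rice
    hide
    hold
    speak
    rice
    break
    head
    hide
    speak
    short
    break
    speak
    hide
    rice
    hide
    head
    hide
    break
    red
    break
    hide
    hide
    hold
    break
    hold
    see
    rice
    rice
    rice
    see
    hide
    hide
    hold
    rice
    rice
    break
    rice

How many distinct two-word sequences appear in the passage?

38 tokens → 37 bigram windows in total.
Repeated bigrams (each contributes count−1 duplicates):
  hide hold: 3
  rice rice: 3
  break rice: 2
  head hide: 2
  hide hide: 2
  rice break: 2
  rice hide: 2
9 duplicate windows → 37 − 9 = 28 distinct.

28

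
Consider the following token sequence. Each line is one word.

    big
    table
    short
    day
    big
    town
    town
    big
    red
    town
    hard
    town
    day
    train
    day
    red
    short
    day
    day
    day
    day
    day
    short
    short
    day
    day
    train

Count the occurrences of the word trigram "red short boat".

Scanning the 25 overlapping trigram windows for "red short boat":
  (none found)

0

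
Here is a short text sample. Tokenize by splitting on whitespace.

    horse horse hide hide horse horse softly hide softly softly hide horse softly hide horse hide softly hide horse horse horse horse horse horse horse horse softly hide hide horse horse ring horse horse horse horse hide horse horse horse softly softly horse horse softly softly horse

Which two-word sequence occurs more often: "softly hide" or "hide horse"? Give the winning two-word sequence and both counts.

"hide horse" (6 vs 5)

"softly hide": 5 occurrences
"hide horse": 6 occurrences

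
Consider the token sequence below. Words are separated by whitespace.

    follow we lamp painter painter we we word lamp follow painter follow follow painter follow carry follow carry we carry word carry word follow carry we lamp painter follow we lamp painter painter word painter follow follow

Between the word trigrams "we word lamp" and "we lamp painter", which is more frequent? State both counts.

"we word lamp": 1 occurrence
"we lamp painter": 3 occurrences

"we lamp painter" (3 vs 1)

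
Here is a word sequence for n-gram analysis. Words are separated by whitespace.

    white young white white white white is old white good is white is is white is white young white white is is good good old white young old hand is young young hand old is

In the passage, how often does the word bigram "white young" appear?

Scanning the 34 overlapping bigram windows for "white young":
  position 1–2: white young
  position 17–18: white young
  position 26–27: white young

3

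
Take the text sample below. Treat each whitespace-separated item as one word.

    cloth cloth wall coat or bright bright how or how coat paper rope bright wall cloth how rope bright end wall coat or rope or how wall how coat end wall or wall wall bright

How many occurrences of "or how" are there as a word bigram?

Scanning the 34 overlapping bigram windows for "or how":
  position 9–10: or how
  position 25–26: or how

2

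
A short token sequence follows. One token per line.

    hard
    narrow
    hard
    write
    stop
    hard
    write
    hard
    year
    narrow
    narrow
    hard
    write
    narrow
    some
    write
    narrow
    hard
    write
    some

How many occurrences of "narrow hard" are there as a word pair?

3

Scanning the 19 overlapping bigram windows for "narrow hard":
  position 2–3: narrow hard
  position 11–12: narrow hard
  position 17–18: narrow hard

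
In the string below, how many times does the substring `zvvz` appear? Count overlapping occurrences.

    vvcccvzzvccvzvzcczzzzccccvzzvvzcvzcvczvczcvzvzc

Sliding a length-4 window over the 47 characters (44 positions):
  position 28–31: zvvz

1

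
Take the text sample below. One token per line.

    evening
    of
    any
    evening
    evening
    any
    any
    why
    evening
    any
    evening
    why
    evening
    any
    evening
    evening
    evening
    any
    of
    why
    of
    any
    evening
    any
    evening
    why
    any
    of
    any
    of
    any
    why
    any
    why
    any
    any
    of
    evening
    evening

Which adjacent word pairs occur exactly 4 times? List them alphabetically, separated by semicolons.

Bigram counts meeting the condition (exactly 4 times):
  any of: 4
  evening evening: 4
  of any: 4

any of; evening evening; of any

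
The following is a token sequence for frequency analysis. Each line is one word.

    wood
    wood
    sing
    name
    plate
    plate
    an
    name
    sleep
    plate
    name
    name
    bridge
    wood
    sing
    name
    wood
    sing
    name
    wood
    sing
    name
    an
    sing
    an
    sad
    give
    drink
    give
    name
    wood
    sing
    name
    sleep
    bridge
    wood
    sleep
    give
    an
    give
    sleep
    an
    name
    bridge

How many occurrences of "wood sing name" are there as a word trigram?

Scanning the 42 overlapping trigram windows for "wood sing name":
  position 2–4: wood sing name
  position 14–16: wood sing name
  position 17–19: wood sing name
  position 20–22: wood sing name
  position 31–33: wood sing name

5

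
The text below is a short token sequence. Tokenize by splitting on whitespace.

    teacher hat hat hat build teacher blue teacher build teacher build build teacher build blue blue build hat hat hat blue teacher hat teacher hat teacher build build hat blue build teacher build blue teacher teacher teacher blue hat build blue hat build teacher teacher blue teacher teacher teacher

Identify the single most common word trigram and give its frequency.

Trigram frequencies (highest first):
  build teacher build: 3
  hat hat hat: 2
  hat build teacher: 2
  teacher blue teacher: 2
  teacher build build: 2
  teacher build blue: 2
  … (29 more, each ≤ 2)

"build teacher build", 3 times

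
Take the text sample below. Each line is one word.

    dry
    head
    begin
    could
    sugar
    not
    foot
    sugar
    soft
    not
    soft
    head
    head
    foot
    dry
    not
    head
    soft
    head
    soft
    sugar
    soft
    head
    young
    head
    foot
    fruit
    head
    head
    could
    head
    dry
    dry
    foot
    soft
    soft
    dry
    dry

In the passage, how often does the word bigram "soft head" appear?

3

Scanning the 37 overlapping bigram windows for "soft head":
  position 11–12: soft head
  position 18–19: soft head
  position 22–23: soft head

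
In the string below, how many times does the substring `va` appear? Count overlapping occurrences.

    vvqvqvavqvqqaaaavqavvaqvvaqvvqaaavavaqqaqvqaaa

5

Sliding a length-2 window over the 46 characters (45 positions):
  position 6–7: va
  position 21–22: va
  position 25–26: va
  position 34–35: va
  position 36–37: va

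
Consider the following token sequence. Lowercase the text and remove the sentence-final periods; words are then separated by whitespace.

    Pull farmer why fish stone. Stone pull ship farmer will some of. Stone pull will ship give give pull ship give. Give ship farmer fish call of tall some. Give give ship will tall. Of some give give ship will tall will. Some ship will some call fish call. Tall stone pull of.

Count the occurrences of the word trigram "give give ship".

3

Scanning the 51 overlapping trigram windows for "give give ship":
  position 21–23: give give ship
  position 30–32: give give ship
  position 37–39: give give ship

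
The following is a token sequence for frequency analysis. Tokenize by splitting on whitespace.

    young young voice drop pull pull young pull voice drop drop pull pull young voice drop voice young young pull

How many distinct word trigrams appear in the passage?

15

20 tokens → 18 trigram windows in total.
Repeated trigrams (each contributes count−1 duplicates):
  drop pull pull: 2
  pull pull young: 2
  young voice drop: 2
3 duplicate windows → 18 − 3 = 15 distinct.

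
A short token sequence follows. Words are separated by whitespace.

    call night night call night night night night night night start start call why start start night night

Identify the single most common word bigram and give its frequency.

"night night", 7 times

Bigram frequencies (highest first):
  night night: 7
  call night: 2
  start start: 2
  night call: 1
  night start: 1
  start call: 1
  … (3 more, each ≤ 1)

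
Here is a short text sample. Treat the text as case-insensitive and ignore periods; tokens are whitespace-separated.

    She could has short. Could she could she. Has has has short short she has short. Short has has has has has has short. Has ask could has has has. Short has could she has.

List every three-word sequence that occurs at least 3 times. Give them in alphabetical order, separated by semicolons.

Trigram counts meeting the condition (at least 3 times):
  has has has: 6
  has has short: 3

has has has; has has short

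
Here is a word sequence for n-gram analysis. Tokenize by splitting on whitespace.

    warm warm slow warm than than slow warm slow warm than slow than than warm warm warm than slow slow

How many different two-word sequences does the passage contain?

20 tokens → 19 bigram windows in total.
Repeated bigrams (each contributes count−1 duplicates):
  slow warm: 3
  than slow: 3
  warm than: 3
  warm warm: 3
  than than: 2
  warm slow: 2
10 duplicate windows → 19 − 10 = 9 distinct.

9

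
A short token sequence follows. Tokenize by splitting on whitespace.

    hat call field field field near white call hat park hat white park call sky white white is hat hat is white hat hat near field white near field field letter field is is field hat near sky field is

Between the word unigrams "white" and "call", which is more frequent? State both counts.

"white": 6 occurrences
"call": 3 occurrences

"white" (6 vs 3)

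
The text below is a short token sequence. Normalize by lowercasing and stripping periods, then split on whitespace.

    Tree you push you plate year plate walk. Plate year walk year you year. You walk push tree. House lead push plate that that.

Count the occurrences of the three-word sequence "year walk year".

Scanning the 22 overlapping trigram windows for "year walk year":
  position 10–12: year walk year

1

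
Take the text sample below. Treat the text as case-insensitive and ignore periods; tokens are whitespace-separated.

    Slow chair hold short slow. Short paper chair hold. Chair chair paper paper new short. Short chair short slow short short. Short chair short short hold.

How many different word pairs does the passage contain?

26 tokens → 25 bigram windows in total.
Repeated bigrams (each contributes count−1 duplicates):
  short short: 4
  chair hold: 2
  chair short: 2
  short chair: 2
  short slow: 2
  slow short: 2
8 duplicate windows → 25 − 8 = 17 distinct.

17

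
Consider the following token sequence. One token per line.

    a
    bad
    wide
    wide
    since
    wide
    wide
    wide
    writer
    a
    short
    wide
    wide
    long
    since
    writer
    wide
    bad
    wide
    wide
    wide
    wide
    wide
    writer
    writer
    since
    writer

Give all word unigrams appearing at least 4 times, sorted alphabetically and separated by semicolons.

wide; writer

Unigram counts meeting the condition (at least 4 times):
  wide: 13
  writer: 5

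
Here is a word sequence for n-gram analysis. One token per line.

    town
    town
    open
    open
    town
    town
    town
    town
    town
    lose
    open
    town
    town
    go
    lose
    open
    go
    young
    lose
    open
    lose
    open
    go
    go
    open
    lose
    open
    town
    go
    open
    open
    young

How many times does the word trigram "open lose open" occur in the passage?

2

Scanning the 30 overlapping trigram windows for "open lose open":
  position 20–22: open lose open
  position 25–27: open lose open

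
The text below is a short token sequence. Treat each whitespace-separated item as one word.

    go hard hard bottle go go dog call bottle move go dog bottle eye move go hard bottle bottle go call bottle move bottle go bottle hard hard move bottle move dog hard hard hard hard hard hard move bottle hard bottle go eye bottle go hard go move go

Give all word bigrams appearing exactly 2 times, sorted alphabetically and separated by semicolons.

Bigram counts meeting the condition (exactly 2 times):
  bottle hard: 2
  call bottle: 2
  go dog: 2
  hard move: 2

bottle hard; call bottle; go dog; hard move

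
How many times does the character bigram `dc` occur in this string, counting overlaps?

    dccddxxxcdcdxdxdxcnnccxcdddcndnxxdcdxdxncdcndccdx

6

Sliding a length-2 window over the 49 characters (48 positions):
  position 1–2: dc
  position 10–11: dc
  position 27–28: dc
  position 34–35: dc
  position 42–43: dc
  position 45–46: dc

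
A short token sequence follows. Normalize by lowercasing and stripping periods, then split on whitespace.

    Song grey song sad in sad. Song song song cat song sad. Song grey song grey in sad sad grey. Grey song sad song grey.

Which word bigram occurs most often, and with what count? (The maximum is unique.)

"song grey", 4 times

Bigram frequencies (highest first):
  song grey: 4
  grey song: 3
  song sad: 3
  sad song: 3
  in sad: 2
  song song: 2
  … (7 more, each ≤ 1)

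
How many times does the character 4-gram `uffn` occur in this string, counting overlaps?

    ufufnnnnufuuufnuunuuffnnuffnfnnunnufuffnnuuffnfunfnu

4

Sliding a length-4 window over the 52 characters (49 positions):
  position 20–23: uffn
  position 25–28: uffn
  position 37–40: uffn
  position 43–46: uffn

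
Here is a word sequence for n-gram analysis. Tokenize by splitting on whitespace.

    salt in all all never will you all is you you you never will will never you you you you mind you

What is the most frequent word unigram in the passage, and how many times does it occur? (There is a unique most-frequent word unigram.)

Unigram frequencies (highest first):
  you: 9
  all: 3
  never: 3
  will: 3
  salt: 1
  in: 1
  … (2 more, each ≤ 1)

"you", 9 times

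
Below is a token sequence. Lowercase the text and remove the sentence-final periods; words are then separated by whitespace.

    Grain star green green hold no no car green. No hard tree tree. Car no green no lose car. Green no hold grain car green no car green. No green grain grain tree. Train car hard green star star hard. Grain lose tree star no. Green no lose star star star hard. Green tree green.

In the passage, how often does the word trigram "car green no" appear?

Scanning the 53 overlapping trigram windows for "car green no":
  position 8–10: car green no
  position 19–21: car green no
  position 24–26: car green no
  position 27–29: car green no

4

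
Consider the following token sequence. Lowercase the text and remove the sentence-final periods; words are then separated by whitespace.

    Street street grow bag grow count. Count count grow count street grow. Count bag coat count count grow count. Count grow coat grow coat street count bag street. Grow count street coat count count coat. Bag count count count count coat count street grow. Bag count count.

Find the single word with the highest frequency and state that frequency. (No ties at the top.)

Unigram frequencies (highest first):
  count: 20
  grow: 9
  street: 7
  coat: 6
  bag: 5

"count", 20 times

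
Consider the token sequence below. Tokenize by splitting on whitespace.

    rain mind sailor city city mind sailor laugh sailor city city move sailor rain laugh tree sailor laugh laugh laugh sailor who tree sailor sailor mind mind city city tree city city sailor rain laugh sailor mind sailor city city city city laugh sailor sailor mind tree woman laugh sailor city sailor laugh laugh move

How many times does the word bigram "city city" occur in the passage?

7

Scanning the 54 overlapping bigram windows for "city city":
  position 4–5: city city
  position 10–11: city city
  position 28–29: city city
  position 31–32: city city
  position 39–40: city city
  position 40–41: city city
  position 41–42: city city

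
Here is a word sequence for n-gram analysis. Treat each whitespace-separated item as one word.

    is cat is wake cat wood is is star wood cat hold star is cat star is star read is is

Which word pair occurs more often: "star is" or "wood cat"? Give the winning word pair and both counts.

"star is": 2 occurrences
"wood cat": 1 occurrence

"star is" (2 vs 1)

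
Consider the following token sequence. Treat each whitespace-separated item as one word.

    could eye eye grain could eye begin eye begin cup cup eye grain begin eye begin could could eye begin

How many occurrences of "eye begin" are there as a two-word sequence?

Scanning the 19 overlapping bigram windows for "eye begin":
  position 6–7: eye begin
  position 8–9: eye begin
  position 15–16: eye begin
  position 19–20: eye begin

4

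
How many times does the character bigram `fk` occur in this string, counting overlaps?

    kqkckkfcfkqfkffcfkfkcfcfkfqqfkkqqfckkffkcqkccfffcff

7

Sliding a length-2 window over the 51 characters (50 positions):
  position 9–10: fk
  position 12–13: fk
  position 17–18: fk
  position 19–20: fk
  position 24–25: fk
  position 29–30: fk
  position 39–40: fk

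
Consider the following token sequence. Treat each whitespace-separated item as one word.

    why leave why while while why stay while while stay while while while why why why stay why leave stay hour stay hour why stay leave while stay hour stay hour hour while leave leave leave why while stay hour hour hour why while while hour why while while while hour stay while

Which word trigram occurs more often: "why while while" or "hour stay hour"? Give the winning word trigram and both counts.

"why while while" (3 vs 2)

"why while while": 3 occurrences
"hour stay hour": 2 occurrences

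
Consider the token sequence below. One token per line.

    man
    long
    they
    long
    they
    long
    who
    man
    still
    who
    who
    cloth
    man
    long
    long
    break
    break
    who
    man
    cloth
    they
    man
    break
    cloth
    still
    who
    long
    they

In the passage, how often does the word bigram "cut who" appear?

0

Scanning the 27 overlapping bigram windows for "cut who":
  (none found)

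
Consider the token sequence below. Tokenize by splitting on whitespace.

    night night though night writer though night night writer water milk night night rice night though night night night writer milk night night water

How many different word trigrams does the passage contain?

18

24 tokens → 22 trigram windows in total.
Repeated trigrams (each contributes count−1 duplicates):
  milk night night: 2
  night night writer: 2
  night though night: 2
  though night night: 2
4 duplicate windows → 22 − 4 = 18 distinct.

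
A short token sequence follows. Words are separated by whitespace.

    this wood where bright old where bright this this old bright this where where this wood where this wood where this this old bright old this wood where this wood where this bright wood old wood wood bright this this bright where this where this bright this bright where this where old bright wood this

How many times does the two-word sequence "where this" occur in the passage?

8

Scanning the 54 overlapping bigram windows for "where this":
  position 14–15: where this
  position 17–18: where this
  position 20–21: where this
  position 28–29: where this
  position 31–32: where this
  position 42–43: where this
  position 44–45: where this
  position 49–50: where this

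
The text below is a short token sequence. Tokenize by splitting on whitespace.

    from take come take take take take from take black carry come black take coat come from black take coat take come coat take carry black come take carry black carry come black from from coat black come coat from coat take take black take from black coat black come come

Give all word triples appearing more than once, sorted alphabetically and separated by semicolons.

black carry come; black take coat; carry come black; coat black come; take carry black; take take take

Trigram counts meeting the condition (more than once):
  black carry come: 2
  black take coat: 2
  carry come black: 2
  coat black come: 2
  take carry black: 2
  take take take: 2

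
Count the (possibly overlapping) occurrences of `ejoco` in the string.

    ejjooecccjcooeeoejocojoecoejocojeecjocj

2

Sliding a length-5 window over the 39 characters (35 positions):
  position 17–21: ejoco
  position 27–31: ejoco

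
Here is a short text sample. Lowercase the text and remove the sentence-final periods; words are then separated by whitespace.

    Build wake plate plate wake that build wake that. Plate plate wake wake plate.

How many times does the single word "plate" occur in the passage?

Scanning the 14 tokens for "plate":
  position 3: plate
  position 4: plate
  position 10: plate
  position 11: plate
  position 14: plate

5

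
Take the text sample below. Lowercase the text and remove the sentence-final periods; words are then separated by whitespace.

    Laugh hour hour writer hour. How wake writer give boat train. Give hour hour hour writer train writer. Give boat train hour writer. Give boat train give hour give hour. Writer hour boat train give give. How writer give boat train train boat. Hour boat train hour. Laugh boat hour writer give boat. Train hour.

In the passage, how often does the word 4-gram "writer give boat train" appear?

5

Scanning the 52 overlapping 4-gram windows for "writer give boat train":
  position 8–11: writer give boat train
  position 18–21: writer give boat train
  position 23–26: writer give boat train
  position 38–41: writer give boat train
  position 51–54: writer give boat train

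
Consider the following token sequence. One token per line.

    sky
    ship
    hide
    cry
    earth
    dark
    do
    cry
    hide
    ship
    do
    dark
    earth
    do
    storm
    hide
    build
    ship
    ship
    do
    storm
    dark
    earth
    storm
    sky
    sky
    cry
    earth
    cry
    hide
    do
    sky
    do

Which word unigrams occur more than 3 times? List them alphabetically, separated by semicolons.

Unigram counts meeting the condition (more than 3 times):
  cry: 4
  do: 6
  earth: 4
  hide: 4
  ship: 4
  sky: 4

cry; do; earth; hide; ship; sky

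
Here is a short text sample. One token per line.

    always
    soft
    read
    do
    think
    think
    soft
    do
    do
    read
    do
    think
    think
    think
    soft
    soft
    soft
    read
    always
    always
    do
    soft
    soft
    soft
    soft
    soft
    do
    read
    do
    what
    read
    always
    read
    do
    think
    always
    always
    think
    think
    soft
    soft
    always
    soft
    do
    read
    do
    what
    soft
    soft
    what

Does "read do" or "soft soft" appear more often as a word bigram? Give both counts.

"read do": 5 occurrences
"soft soft": 8 occurrences

"soft soft" (8 vs 5)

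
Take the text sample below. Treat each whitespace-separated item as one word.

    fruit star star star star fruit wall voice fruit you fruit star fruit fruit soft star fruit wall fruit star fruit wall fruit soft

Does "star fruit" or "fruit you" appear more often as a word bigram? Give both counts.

"star fruit" (4 vs 1)

"star fruit": 4 occurrences
"fruit you": 1 occurrence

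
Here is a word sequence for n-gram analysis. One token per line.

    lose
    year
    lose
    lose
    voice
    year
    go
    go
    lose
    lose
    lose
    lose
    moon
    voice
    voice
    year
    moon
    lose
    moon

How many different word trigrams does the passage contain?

19 tokens → 17 trigram windows in total.
Repeated trigrams (each contributes count−1 duplicates):
  lose lose lose: 2
1 duplicate windows → 17 − 1 = 16 distinct.

16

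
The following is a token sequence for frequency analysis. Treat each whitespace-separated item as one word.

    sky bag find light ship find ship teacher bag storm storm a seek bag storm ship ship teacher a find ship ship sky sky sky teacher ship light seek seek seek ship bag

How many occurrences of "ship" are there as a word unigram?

8

Scanning the 33 tokens for "ship":
  position 5: ship
  position 7: ship
  position 16: ship
  position 17: ship
  position 21: ship
  position 22: ship
  position 27: ship
  position 32: ship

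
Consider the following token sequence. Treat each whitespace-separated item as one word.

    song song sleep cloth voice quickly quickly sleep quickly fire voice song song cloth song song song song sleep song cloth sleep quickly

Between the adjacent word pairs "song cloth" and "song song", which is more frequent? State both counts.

"song cloth": 2 occurrences
"song song": 5 occurrences

"song song" (5 vs 2)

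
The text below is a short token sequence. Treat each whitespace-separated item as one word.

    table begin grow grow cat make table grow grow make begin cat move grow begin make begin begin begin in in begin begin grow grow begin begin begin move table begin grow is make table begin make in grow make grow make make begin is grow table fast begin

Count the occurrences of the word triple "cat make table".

1

Scanning the 47 overlapping trigram windows for "cat make table":
  position 5–7: cat make table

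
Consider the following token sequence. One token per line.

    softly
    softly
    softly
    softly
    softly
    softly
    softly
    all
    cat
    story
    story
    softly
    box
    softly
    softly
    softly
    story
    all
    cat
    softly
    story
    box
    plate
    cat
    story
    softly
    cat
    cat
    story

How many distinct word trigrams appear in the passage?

22

29 tokens → 27 trigram windows in total.
Repeated trigrams (each contributes count−1 duplicates):
  softly softly softly: 6
5 duplicate windows → 27 − 5 = 22 distinct.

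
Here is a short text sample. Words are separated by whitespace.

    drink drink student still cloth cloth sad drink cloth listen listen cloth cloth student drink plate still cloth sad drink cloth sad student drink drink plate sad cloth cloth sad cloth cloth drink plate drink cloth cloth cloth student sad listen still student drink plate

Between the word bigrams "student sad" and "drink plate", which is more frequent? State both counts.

"drink plate" (4 vs 1)

"student sad": 1 occurrence
"drink plate": 4 occurrences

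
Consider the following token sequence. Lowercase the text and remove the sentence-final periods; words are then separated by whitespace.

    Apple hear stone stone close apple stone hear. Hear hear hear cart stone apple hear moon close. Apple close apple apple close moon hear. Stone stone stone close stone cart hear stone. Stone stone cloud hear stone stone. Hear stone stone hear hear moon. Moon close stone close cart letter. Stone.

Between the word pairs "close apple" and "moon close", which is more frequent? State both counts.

"close apple" (3 vs 2)

"close apple": 3 occurrences
"moon close": 2 occurrences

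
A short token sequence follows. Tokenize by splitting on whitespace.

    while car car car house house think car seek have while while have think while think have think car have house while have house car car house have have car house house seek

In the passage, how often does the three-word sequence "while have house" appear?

Scanning the 31 overlapping trigram windows for "while have house":
  position 22–24: while have house

1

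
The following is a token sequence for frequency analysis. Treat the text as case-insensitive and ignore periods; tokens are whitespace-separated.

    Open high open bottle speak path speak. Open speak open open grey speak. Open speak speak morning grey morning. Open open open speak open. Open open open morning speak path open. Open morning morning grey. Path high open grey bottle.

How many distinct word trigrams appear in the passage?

32

40 tokens → 38 trigram windows in total.
Repeated trigrams (each contributes count−1 duplicates):
  open open open: 3
  open open morning: 2
  open speak open: 2
  speak open open: 2
  speak open speak: 2
6 duplicate windows → 38 − 6 = 32 distinct.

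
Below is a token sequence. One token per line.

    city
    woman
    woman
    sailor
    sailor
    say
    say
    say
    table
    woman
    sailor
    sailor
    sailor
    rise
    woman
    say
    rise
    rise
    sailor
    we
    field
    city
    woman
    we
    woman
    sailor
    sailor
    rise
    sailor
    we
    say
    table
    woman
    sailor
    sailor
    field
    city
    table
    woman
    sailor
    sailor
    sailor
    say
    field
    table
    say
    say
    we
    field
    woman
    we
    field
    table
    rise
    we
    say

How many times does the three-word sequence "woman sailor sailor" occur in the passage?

Scanning the 54 overlapping trigram windows for "woman sailor sailor":
  position 3–5: woman sailor sailor
  position 10–12: woman sailor sailor
  position 25–27: woman sailor sailor
  position 33–35: woman sailor sailor
  position 39–41: woman sailor sailor

5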